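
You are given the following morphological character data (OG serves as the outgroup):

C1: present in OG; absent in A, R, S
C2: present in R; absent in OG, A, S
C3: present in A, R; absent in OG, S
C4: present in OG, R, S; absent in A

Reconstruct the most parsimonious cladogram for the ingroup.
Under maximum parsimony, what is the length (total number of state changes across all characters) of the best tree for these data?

4

Character polarity is set by the outgroup: the derived state is whichever differs from the outgroup's state, so for C1, C4 the derived state is 'absent', and for the remaining characters it is 'present'.
All ingroup taxa share the derived state 'absent' for C1; it defines the ingroup but does not resolve relationships within it.
C2: derived state 'present' in R only — an autapomorphy, so it tells us nothing about relationships among taxa.
C3: derived state 'present' in A and R only — synapomorphy for {A, R}.
C4: derived state 'absent' in A only — an autapomorphy, so it tells us nothing about relationships among taxa.
Most parsimonious ingroup topology: ((A,R),S).
Changes per character on this tree: C1: 1; C2: 1; C3: 1; C4: 1.
Total = 4.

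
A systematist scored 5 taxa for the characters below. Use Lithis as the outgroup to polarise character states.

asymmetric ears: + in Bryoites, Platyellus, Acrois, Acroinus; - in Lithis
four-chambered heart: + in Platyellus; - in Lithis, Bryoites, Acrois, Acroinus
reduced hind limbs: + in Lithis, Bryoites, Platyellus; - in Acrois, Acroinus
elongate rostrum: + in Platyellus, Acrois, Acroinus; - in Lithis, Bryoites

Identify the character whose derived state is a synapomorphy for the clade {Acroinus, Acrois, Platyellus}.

elongate rostrum

Character polarity is set by the outgroup: the derived state is whichever differs from the outgroup's state, so for reduced hind limbs the derived state is '-', and for the remaining characters it is '+'.
asymmetric ears (derived state '+') is shared by all ingroup taxa — unites the whole ingroup.
four-chambered heart: derived state '+' in Platyellus only — an autapomorphy, so it tells us nothing about relationships among taxa.
reduced hind limbs (derived state '-') is shared by Acroinus and Acrois — a synapomorphy uniting that clade.
elongate rostrum (derived state '+') is shared by Acroinus, Acrois, and Platyellus — a synapomorphy uniting that clade.
Most parsimonious ingroup topology: (Bryoites,(Platyellus,(Acrois,Acroinus))).
The clade {Acroinus, Acrois, Platyellus} is supported by elongate rostrum: its derived state '+' occurs in exactly those taxa and in no other taxon (including the outgroup).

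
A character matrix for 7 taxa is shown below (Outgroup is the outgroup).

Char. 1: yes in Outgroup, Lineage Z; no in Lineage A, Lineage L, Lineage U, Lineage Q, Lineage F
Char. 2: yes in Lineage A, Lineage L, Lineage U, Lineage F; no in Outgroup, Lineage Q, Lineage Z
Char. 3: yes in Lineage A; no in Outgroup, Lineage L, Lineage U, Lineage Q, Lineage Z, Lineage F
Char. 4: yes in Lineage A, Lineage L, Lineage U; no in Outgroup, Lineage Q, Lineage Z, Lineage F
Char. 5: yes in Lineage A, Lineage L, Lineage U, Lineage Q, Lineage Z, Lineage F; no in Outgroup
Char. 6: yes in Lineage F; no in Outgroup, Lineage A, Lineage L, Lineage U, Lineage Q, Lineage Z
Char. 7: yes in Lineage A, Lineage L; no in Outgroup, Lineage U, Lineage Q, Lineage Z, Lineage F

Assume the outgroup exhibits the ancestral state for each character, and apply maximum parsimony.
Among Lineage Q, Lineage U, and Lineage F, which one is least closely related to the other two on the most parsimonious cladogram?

Lineage Q

Character polarity is set by the outgroup: the derived state is whichever differs from the outgroup's state, so for Char. 1 the derived state is 'no', and for the remaining characters it is 'yes'.
Char. 1: derived state 'no' in Lineage A, Lineage F, Lineage L, Lineage Q, and Lineage U only — synapomorphy for {Lineage A, Lineage F, Lineage L, Lineage Q, Lineage U}.
Only Lineage A, Lineage F, Lineage L, and Lineage U show the derived state 'yes' for Char. 2, supporting them as a clade.
Char. 3: derived state 'yes' in Lineage A only — an autapomorphy, so it tells us nothing about relationships among taxa.
Char. 4: derived state 'yes' in Lineage A, Lineage L, and Lineage U only — synapomorphy for {Lineage A, Lineage L, Lineage U}.
Char. 5 (derived state 'yes') is shared by all ingroup taxa — unites the whole ingroup.
Char. 6: derived state 'yes' in Lineage F only — an autapomorphy, so it tells us nothing about relationships among taxa.
Only Lineage A and Lineage L show the derived state 'yes' for Char. 7, supporting them as a clade.
Most parsimonious ingroup topology: (((((Lineage A,Lineage L),Lineage U),Lineage F),Lineage Q),Lineage Z).
Lineage U and Lineage F share a more recent common ancestor with each other than either does with Lineage Q, so Lineage Q is the least closely related of the three.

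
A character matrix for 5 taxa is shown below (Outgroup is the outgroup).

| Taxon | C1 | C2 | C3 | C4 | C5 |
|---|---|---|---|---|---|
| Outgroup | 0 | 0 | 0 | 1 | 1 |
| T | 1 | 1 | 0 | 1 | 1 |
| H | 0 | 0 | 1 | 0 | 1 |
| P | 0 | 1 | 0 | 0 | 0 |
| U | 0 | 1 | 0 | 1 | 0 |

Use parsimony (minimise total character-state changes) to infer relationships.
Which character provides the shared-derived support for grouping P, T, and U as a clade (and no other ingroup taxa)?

Character polarity is set by the outgroup: the derived state is whichever differs from the outgroup's state, so for C4, C5 the derived state is '0', and for the remaining characters it is '1'.
C1 (derived state '1') is unique to T (autapomorphy; uninformative for grouping).
C2 (derived state '1') is shared by P, T, and U — a synapomorphy uniting that clade.
C3 (derived state '1') is unique to H (autapomorphy; uninformative for grouping).
C4 groups H and P, which is incompatible with the clades supported by the remaining characters; treating it as convergent (homoplasy) costs fewer steps than any alternative tree.
Only P and U show the derived state '0' for C5, supporting them as a clade.
Most parsimonious ingroup topology: ((T,(P,U)),H).
The clade {P, T, U} is supported by C2: its derived state '1' occurs in exactly those taxa and in no other taxon (including the outgroup).

C2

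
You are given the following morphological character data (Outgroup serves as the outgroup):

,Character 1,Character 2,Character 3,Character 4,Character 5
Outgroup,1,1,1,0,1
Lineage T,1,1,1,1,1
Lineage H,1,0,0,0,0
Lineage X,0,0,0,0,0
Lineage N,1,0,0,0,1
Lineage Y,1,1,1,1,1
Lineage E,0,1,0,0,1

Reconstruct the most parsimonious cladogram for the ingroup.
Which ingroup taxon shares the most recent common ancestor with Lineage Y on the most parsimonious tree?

Character polarity is set by the outgroup: the derived state is whichever differs from the outgroup's state, so for Character 1, Character 2, Character 3, Character 5 the derived state is '0', and for the remaining characters it is '1'.
Character 1 groups Lineage E and Lineage X, which is incompatible with the clades supported by the remaining characters; treating it as convergent (homoplasy) costs fewer steps than any alternative tree.
Character 2 (derived state '0') is shared by Lineage H, Lineage N, and Lineage X — a synapomorphy uniting that clade.
Character 3: derived state '0' in Lineage E, Lineage H, Lineage N, and Lineage X only — synapomorphy for {Lineage E, Lineage H, Lineage N, Lineage X}.
Character 4: derived state '1' in Lineage T and Lineage Y only — synapomorphy for {Lineage T, Lineage Y}.
Only Lineage H and Lineage X show the derived state '0' for Character 5, supporting them as a clade.
Most parsimonious ingroup topology: ((Lineage T,Lineage Y),(((Lineage H,Lineage X),Lineage N),Lineage E)).
Lineage Y and Lineage T form a cherry on this tree, so they are sister taxa.

Lineage T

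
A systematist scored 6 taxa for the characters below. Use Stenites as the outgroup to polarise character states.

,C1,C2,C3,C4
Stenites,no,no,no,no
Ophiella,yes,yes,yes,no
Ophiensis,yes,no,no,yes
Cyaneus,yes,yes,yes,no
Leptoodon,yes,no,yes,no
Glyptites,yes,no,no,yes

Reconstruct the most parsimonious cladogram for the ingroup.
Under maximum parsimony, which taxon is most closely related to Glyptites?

Ophiensis

The outgroup has state 'no' for every character, so 'yes' is the derived state throughout.
C1 (derived state 'yes') is shared by all ingroup taxa — unites the whole ingroup.
C2: derived state 'yes' in Cyaneus and Ophiella only — synapomorphy for {Cyaneus, Ophiella}.
C3: derived state 'yes' in Cyaneus, Leptoodon, and Ophiella only — synapomorphy for {Cyaneus, Leptoodon, Ophiella}.
C4 (derived state 'yes') is shared by Glyptites and Ophiensis — a synapomorphy uniting that clade.
Most parsimonious ingroup topology: (((Ophiella,Cyaneus),Leptoodon),(Ophiensis,Glyptites)).
Glyptites and Ophiensis form a cherry on this tree, so they are sister taxa.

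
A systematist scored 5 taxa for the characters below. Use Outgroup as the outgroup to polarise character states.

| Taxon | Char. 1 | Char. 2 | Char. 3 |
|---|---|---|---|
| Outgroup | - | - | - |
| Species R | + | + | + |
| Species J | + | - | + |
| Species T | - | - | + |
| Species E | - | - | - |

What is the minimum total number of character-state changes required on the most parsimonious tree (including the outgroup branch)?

3

The outgroup has state '-' for every character, so '+' is the derived state throughout.
Char. 1 (derived state '+') is shared by Species J and Species R — a synapomorphy uniting that clade.
Char. 2 (derived state '+') is unique to Species R (autapomorphy; uninformative for grouping).
Only Species J, Species R, and Species T show the derived state '+' for Char. 3, supporting them as a clade.
Most parsimonious ingroup topology: (((Species R,Species J),Species T),Species E).
Changes per character on this tree: Char. 1: 1; Char. 2: 1; Char. 3: 1.
Total = 3.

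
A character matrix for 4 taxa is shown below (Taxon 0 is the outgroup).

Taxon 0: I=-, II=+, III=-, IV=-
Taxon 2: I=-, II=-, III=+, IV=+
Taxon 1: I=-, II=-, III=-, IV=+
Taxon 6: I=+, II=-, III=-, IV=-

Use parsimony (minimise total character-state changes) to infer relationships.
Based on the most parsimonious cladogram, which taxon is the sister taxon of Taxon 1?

Character polarity is set by the outgroup: the derived state is whichever differs from the outgroup's state, so for II the derived state is '-', and for the remaining characters it is '+'.
I: derived state '+' in Taxon 6 only — an autapomorphy, so it tells us nothing about relationships among taxa.
II (derived state '-') is shared by all ingroup taxa — unites the whole ingroup.
III (derived state '+') is unique to Taxon 2 (autapomorphy; uninformative for grouping).
IV (derived state '+') is shared by Taxon 1 and Taxon 2 — a synapomorphy uniting that clade.
Most parsimonious ingroup topology: ((Taxon 2,Taxon 1),Taxon 6).
Taxon 1 and Taxon 2 form a cherry on this tree, so they are sister taxa.

Taxon 2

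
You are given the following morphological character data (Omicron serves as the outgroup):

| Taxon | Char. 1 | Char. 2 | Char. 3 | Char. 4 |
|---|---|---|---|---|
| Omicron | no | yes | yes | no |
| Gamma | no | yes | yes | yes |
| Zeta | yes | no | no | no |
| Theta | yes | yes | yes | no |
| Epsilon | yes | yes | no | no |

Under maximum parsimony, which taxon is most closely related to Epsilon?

Zeta

Character polarity is set by the outgroup: the derived state is whichever differs from the outgroup's state, so for Char. 2, Char. 3 the derived state is 'no', and for the remaining characters it is 'yes'.
Char. 1 (derived state 'yes') is shared by Epsilon, Theta, and Zeta — a synapomorphy uniting that clade.
Char. 2: derived state 'no' in Zeta only — an autapomorphy, so it tells us nothing about relationships among taxa.
Char. 3 (derived state 'no') is shared by Epsilon and Zeta — a synapomorphy uniting that clade.
Char. 4: derived state 'yes' in Gamma only — an autapomorphy, so it tells us nothing about relationships among taxa.
Most parsimonious ingroup topology: (Gamma,((Zeta,Epsilon),Theta)).
Epsilon and Zeta form a cherry on this tree, so they are sister taxa.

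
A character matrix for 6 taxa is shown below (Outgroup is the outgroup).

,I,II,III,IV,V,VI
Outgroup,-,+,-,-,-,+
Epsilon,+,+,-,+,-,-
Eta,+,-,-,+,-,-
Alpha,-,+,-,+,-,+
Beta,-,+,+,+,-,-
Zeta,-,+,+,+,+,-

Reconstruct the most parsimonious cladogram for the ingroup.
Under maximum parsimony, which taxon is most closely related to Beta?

Character polarity is set by the outgroup: the derived state is whichever differs from the outgroup's state, so for II, VI the derived state is '-', and for the remaining characters it is '+'.
I (derived state '+') is shared by Epsilon and Eta — a synapomorphy uniting that clade.
II (derived state '-') is unique to Eta (autapomorphy; uninformative for grouping).
Only Beta and Zeta show the derived state '+' for III, supporting them as a clade.
IV (derived state '+') is shared by all ingroup taxa — unites the whole ingroup.
V (derived state '+') is unique to Zeta (autapomorphy; uninformative for grouping).
Only Beta, Epsilon, Eta, and Zeta show the derived state '-' for VI, supporting them as a clade.
Most parsimonious ingroup topology: (((Epsilon,Eta),(Beta,Zeta)),Alpha).
Beta and Zeta form a cherry on this tree, so they are sister taxa.

Zeta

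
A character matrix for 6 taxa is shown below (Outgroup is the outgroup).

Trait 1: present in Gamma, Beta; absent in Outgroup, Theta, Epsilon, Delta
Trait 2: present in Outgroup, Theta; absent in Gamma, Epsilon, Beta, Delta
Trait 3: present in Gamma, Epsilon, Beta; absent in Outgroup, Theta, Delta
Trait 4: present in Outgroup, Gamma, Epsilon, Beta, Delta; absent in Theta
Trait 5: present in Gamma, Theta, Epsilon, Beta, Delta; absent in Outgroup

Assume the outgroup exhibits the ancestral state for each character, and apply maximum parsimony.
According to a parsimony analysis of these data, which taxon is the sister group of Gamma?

Beta

Character polarity is set by the outgroup: the derived state is whichever differs from the outgroup's state, so for Trait 2, Trait 4 the derived state is 'absent', and for the remaining characters it is 'present'.
Only Beta and Gamma show the derived state 'present' for Trait 1, supporting them as a clade.
Trait 2 (derived state 'absent') is shared by Beta, Delta, Epsilon, and Gamma — a synapomorphy uniting that clade.
Only Beta, Epsilon, and Gamma show the derived state 'present' for Trait 3, supporting them as a clade.
Trait 4: derived state 'absent' in Theta only — an autapomorphy, so it tells us nothing about relationships among taxa.
All ingroup taxa share the derived state 'present' for Trait 5; it defines the ingroup but does not resolve relationships within it.
Most parsimonious ingroup topology: ((((Gamma,Beta),Epsilon),Delta),Theta).
Gamma and Beta form a cherry on this tree, so they are sister taxa.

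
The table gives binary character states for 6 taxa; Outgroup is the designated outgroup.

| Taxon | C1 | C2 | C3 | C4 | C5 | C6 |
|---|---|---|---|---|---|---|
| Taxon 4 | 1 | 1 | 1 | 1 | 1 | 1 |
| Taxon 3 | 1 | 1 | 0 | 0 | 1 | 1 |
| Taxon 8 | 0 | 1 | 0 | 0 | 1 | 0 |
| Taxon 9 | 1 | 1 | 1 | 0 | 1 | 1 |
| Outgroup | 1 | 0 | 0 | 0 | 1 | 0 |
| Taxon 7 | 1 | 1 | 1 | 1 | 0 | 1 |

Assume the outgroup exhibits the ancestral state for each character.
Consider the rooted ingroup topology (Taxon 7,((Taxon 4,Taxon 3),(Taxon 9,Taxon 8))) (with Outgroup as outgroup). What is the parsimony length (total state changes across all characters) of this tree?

10

Map each character onto (Taxon 7,((Taxon 4,Taxon 3),(Taxon 9,Taxon 8))) (rooted by Outgroup) and count the minimum state changes it requires (Fitch parsimony):
C1: 1; C2: 1; C3: 3; C4: 2; C5: 1; C6: 2.
Total tree length = 10.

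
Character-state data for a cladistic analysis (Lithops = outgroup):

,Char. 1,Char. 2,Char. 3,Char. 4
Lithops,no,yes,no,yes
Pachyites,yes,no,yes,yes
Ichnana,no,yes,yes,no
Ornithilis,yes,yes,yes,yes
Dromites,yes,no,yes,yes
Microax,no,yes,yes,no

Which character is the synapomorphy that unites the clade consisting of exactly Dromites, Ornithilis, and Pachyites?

Character polarity is set by the outgroup: the derived state is whichever differs from the outgroup's state, so for Char. 2, Char. 4 the derived state is 'no', and for the remaining characters it is 'yes'.
Char. 1: derived state 'yes' in Dromites, Ornithilis, and Pachyites only — synapomorphy for {Dromites, Ornithilis, Pachyites}.
Char. 2: derived state 'no' in Dromites and Pachyites only — synapomorphy for {Dromites, Pachyites}.
All ingroup taxa share the derived state 'yes' for Char. 3; it defines the ingroup but does not resolve relationships within it.
Only Ichnana and Microax show the derived state 'no' for Char. 4, supporting them as a clade.
Most parsimonious ingroup topology: (((Pachyites,Dromites),Ornithilis),(Ichnana,Microax)).
The clade {Dromites, Ornithilis, Pachyites} is supported by Char. 1: its derived state 'yes' occurs in exactly those taxa and in no other taxon (including the outgroup).

Char. 1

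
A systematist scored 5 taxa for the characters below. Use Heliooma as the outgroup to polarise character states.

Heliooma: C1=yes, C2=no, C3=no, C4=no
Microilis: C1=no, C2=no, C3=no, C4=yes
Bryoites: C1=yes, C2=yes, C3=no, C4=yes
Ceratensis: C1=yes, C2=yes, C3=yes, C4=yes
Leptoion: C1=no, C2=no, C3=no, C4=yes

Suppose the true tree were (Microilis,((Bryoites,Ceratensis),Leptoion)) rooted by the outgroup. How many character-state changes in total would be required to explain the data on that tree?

5

Map each character onto (Microilis,((Bryoites,Ceratensis),Leptoion)) (rooted by Heliooma) and count the minimum state changes it requires (Fitch parsimony):
C1: 2; C2: 1; C3: 1; C4: 1.
Total tree length = 5.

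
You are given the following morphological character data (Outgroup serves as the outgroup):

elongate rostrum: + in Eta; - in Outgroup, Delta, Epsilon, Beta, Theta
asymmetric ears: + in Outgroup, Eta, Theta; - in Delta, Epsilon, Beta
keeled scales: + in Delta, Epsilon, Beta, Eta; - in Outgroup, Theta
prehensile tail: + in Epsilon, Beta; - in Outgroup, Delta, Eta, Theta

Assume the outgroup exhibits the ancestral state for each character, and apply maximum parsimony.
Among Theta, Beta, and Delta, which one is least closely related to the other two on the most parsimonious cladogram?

Theta

Character polarity is set by the outgroup: the derived state is whichever differs from the outgroup's state, so for asymmetric ears the derived state is '-', and for the remaining characters it is '+'.
elongate rostrum: derived state '+' in Eta only — an autapomorphy, so it tells us nothing about relationships among taxa.
asymmetric ears: derived state '-' in Beta, Delta, and Epsilon only — synapomorphy for {Beta, Delta, Epsilon}.
keeled scales: derived state '+' in Beta, Delta, Epsilon, and Eta only — synapomorphy for {Beta, Delta, Epsilon, Eta}.
Only Beta and Epsilon show the derived state '+' for prehensile tail, supporting them as a clade.
Most parsimonious ingroup topology: (((Delta,(Epsilon,Beta)),Eta),Theta).
Beta and Delta share a more recent common ancestor with each other than either does with Theta, so Theta is the least closely related of the three.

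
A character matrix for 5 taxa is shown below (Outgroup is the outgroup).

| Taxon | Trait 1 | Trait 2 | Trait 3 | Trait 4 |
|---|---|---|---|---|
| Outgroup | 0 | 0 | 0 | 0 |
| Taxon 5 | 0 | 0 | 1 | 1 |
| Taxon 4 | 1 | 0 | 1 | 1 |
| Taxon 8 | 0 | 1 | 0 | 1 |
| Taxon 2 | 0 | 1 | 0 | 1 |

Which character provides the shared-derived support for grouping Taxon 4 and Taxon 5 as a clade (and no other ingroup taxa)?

Trait 3

The outgroup has state '0' for every character, so '1' is the derived state throughout.
Trait 1: derived state '1' in Taxon 4 only — an autapomorphy, so it tells us nothing about relationships among taxa.
Trait 2 (derived state '1') is shared by Taxon 2 and Taxon 8 — a synapomorphy uniting that clade.
Trait 3 (derived state '1') is shared by Taxon 4 and Taxon 5 — a synapomorphy uniting that clade.
All ingroup taxa share the derived state '1' for Trait 4; it defines the ingroup but does not resolve relationships within it.
Most parsimonious ingroup topology: ((Taxon 5,Taxon 4),(Taxon 8,Taxon 2)).
The clade {Taxon 4, Taxon 5} is supported by Trait 3: its derived state '1' occurs in exactly those taxa and in no other taxon (including the outgroup).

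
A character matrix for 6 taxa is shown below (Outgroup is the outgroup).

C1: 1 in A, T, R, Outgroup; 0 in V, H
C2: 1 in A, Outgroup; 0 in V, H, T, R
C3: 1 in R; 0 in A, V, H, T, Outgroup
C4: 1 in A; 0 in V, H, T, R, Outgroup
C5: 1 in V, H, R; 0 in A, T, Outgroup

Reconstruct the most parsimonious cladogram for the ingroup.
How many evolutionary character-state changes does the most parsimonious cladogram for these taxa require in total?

5

Character polarity is set by the outgroup: the derived state is whichever differs from the outgroup's state, so for C1, C2 the derived state is '0', and for the remaining characters it is '1'.
Only H and V show the derived state '0' for C1, supporting them as a clade.
Only H, R, T, and V show the derived state '0' for C2, supporting them as a clade.
C3: derived state '1' in R only — an autapomorphy, so it tells us nothing about relationships among taxa.
C4 (derived state '1') is unique to A (autapomorphy; uninformative for grouping).
Only H, R, and V show the derived state '1' for C5, supporting them as a clade.
Most parsimonious ingroup topology: (((R,(H,V)),T),A).
Changes per character on this tree: C1: 1; C2: 1; C3: 1; C4: 1; C5: 1.
Total = 5.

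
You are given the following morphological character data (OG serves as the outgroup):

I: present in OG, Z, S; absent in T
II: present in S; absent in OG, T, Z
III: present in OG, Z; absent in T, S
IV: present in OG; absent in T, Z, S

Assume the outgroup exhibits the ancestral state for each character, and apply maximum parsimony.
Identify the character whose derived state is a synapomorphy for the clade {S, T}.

Character polarity is set by the outgroup: the derived state is whichever differs from the outgroup's state, so for I, III, IV the derived state is 'absent', and for the remaining characters it is 'present'.
I (derived state 'absent') is unique to T (autapomorphy; uninformative for grouping).
II (derived state 'present') is unique to S (autapomorphy; uninformative for grouping).
III: derived state 'absent' in S and T only — synapomorphy for {S, T}.
All ingroup taxa share the derived state 'absent' for IV; it defines the ingroup but does not resolve relationships within it.
Most parsimonious ingroup topology: ((T,S),Z).
The clade {S, T} is supported by III: its derived state 'absent' occurs in exactly those taxa and in no other taxon (including the outgroup).

III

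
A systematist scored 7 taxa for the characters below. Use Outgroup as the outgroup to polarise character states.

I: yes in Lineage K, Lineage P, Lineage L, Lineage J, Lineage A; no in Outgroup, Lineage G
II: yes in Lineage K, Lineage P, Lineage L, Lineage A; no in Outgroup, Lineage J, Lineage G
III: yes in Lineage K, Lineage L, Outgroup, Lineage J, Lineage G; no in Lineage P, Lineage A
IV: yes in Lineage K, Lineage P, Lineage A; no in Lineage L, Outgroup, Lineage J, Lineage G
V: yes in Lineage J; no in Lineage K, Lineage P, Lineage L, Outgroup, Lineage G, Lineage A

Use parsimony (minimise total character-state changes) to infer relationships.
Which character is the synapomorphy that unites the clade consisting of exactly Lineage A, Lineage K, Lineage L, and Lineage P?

Character polarity is set by the outgroup: the derived state is whichever differs from the outgroup's state, so for III the derived state is 'no', and for the remaining characters it is 'yes'.
I (derived state 'yes') is shared by Lineage A, Lineage J, Lineage K, Lineage L, and Lineage P — a synapomorphy uniting that clade.
Only Lineage A, Lineage K, Lineage L, and Lineage P show the derived state 'yes' for II, supporting them as a clade.
Only Lineage A and Lineage P show the derived state 'no' for III, supporting them as a clade.
IV: derived state 'yes' in Lineage A, Lineage K, and Lineage P only — synapomorphy for {Lineage A, Lineage K, Lineage P}.
V: derived state 'yes' in Lineage J only — an autapomorphy, so it tells us nothing about relationships among taxa.
Most parsimonious ingroup topology: ((((Lineage K,(Lineage P,Lineage A)),Lineage L),Lineage J),Lineage G).
The clade {Lineage A, Lineage K, Lineage L, Lineage P} is supported by II: its derived state 'yes' occurs in exactly those taxa and in no other taxon (including the outgroup).

II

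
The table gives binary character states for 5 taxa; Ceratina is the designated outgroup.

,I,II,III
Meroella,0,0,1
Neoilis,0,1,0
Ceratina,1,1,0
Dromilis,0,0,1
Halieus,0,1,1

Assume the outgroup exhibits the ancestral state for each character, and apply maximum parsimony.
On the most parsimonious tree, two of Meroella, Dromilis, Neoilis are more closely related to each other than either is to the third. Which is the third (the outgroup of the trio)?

Character polarity is set by the outgroup: the derived state is whichever differs from the outgroup's state, so for I, II the derived state is '0', and for the remaining characters it is '1'.
I (derived state '0') is shared by all ingroup taxa — unites the whole ingroup.
Only Dromilis and Meroella show the derived state '0' for II, supporting them as a clade.
Only Dromilis, Halieus, and Meroella show the derived state '1' for III, supporting them as a clade.
Most parsimonious ingroup topology: (Neoilis,(Halieus,(Dromilis,Meroella))).
Dromilis and Meroella share a more recent common ancestor with each other than either does with Neoilis, so Neoilis is the least closely related of the three.

Neoilis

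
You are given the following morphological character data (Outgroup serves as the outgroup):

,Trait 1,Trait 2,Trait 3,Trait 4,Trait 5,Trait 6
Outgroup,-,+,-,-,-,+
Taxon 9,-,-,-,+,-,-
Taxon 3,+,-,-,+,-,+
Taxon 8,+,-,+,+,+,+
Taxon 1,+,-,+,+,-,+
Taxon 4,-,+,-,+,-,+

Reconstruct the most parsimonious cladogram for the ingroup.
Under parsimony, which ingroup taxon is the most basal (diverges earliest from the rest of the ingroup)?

Character polarity is set by the outgroup: the derived state is whichever differs from the outgroup's state, so for Trait 2, Trait 6 the derived state is '-', and for the remaining characters it is '+'.
Only Taxon 1, Taxon 3, and Taxon 8 show the derived state '+' for Trait 1, supporting them as a clade.
Trait 2: derived state '-' in Taxon 1, Taxon 3, Taxon 8, and Taxon 9 only — synapomorphy for {Taxon 1, Taxon 3, Taxon 8, Taxon 9}.
Trait 3: derived state '+' in Taxon 1 and Taxon 8 only — synapomorphy for {Taxon 1, Taxon 8}.
All ingroup taxa share the derived state '+' for Trait 4; it defines the ingroup but does not resolve relationships within it.
Trait 5 (derived state '+') is unique to Taxon 8 (autapomorphy; uninformative for grouping).
Trait 6: derived state '-' in Taxon 9 only — an autapomorphy, so it tells us nothing about relationships among taxa.
Most parsimonious ingroup topology: ((Taxon 9,(Taxon 3,(Taxon 8,Taxon 1))),Taxon 4).
Taxon 4 is sister to the clade containing all other ingroup taxa, so it is the earliest-diverging (most basal) ingroup lineage.

Taxon 4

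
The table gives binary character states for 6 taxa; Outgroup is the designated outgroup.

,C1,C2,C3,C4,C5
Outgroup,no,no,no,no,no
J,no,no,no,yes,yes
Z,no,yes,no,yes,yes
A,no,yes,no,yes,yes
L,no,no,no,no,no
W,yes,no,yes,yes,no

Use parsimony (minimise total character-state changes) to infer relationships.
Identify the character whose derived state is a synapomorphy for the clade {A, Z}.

The outgroup has state 'no' for every character, so 'yes' is the derived state throughout.
C1 (derived state 'yes') is unique to W (autapomorphy; uninformative for grouping).
C2 (derived state 'yes') is shared by A and Z — a synapomorphy uniting that clade.
C3: derived state 'yes' in W only — an autapomorphy, so it tells us nothing about relationships among taxa.
C4: derived state 'yes' in A, J, W, and Z only — synapomorphy for {A, J, W, Z}.
Only A, J, and Z show the derived state 'yes' for C5, supporting them as a clade.
Most parsimonious ingroup topology: (((J,(Z,A)),W),L).
The clade {A, Z} is supported by C2: its derived state 'yes' occurs in exactly those taxa and in no other taxon (including the outgroup).

C2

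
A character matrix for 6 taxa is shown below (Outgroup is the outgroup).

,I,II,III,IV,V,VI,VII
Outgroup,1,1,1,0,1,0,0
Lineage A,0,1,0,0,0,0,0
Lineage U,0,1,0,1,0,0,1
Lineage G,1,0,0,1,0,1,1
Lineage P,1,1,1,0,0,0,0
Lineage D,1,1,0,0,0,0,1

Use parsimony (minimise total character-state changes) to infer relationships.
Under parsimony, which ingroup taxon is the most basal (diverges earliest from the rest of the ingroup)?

Lineage P

Character polarity is set by the outgroup: the derived state is whichever differs from the outgroup's state, so for I, II, III, V the derived state is '0', and for the remaining characters it is '1'.
I (state '0') occurs in Lineage A and Lineage U but conflicts with the nesting implied by the other characters — most parsimoniously interpreted as homoplasy.
II: derived state '0' in Lineage G only — an autapomorphy, so it tells us nothing about relationships among taxa.
III (derived state '0') is shared by Lineage A, Lineage D, Lineage G, and Lineage U — a synapomorphy uniting that clade.
Only Lineage G and Lineage U show the derived state '1' for IV, supporting them as a clade.
All ingroup taxa share the derived state '0' for V; it defines the ingroup but does not resolve relationships within it.
VI: derived state '1' in Lineage G only — an autapomorphy, so it tells us nothing about relationships among taxa.
VII: derived state '1' in Lineage D, Lineage G, and Lineage U only — synapomorphy for {Lineage D, Lineage G, Lineage U}.
Most parsimonious ingroup topology: ((Lineage A,((Lineage U,Lineage G),Lineage D)),Lineage P).
Lineage P is sister to the clade containing all other ingroup taxa, so it is the earliest-diverging (most basal) ingroup lineage.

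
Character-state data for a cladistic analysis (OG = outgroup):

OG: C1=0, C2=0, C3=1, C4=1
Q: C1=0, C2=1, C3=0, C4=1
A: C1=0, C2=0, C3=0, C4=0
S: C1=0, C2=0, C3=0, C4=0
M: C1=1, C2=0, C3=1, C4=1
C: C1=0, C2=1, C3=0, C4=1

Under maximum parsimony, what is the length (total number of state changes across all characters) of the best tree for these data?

Character polarity is set by the outgroup: the derived state is whichever differs from the outgroup's state, so for C3, C4 the derived state is '0', and for the remaining characters it is '1'.
C1 (derived state '1') is unique to M (autapomorphy; uninformative for grouping).
C2: derived state '1' in C and Q only — synapomorphy for {C, Q}.
Only A, C, Q, and S show the derived state '0' for C3, supporting them as a clade.
Only A and S show the derived state '0' for C4, supporting them as a clade.
Most parsimonious ingroup topology: (((Q,C),(A,S)),M).
Changes per character on this tree: C1: 1; C2: 1; C3: 1; C4: 1.
Total = 4.

4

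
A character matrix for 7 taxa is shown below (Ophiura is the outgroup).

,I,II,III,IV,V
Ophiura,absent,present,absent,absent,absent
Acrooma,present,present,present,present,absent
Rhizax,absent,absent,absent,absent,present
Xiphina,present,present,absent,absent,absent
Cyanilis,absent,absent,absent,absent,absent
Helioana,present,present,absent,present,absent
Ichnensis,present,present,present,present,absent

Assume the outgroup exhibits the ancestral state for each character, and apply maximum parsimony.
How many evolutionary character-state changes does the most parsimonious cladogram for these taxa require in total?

5

Character polarity is set by the outgroup: the derived state is whichever differs from the outgroup's state, so for II the derived state is 'absent', and for the remaining characters it is 'present'.
I: derived state 'present' in Acrooma, Helioana, Ichnensis, and Xiphina only — synapomorphy for {Acrooma, Helioana, Ichnensis, Xiphina}.
II: derived state 'absent' in Cyanilis and Rhizax only — synapomorphy for {Cyanilis, Rhizax}.
III: derived state 'present' in Acrooma and Ichnensis only — synapomorphy for {Acrooma, Ichnensis}.
Only Acrooma, Helioana, and Ichnensis show the derived state 'present' for IV, supporting them as a clade.
V (derived state 'present') is unique to Rhizax (autapomorphy; uninformative for grouping).
Most parsimonious ingroup topology: ((Rhizax,Cyanilis),(Xiphina,((Acrooma,Ichnensis),Helioana))).
Changes per character on this tree: I: 1; II: 1; III: 1; IV: 1; V: 1.
Total = 5.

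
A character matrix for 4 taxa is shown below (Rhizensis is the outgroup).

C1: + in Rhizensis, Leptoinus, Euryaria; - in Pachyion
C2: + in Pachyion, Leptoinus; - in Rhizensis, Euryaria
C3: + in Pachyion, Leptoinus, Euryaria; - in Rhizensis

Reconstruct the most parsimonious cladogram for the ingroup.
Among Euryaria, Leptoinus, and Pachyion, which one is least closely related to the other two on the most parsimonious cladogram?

Euryaria

Character polarity is set by the outgroup: the derived state is whichever differs from the outgroup's state, so for C1 the derived state is '-', and for the remaining characters it is '+'.
C1 (derived state '-') is unique to Pachyion (autapomorphy; uninformative for grouping).
C2: derived state '+' in Leptoinus and Pachyion only — synapomorphy for {Leptoinus, Pachyion}.
C3 (derived state '+') is shared by all ingroup taxa — unites the whole ingroup.
Most parsimonious ingroup topology: ((Pachyion,Leptoinus),Euryaria).
Pachyion and Leptoinus share a more recent common ancestor with each other than either does with Euryaria, so Euryaria is the least closely related of the three.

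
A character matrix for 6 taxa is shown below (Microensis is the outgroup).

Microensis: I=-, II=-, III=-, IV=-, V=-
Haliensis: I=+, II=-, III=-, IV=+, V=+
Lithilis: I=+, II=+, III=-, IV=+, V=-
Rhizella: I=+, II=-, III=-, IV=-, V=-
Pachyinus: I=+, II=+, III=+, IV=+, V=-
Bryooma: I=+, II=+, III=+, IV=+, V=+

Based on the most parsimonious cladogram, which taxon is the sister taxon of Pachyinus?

Bryooma

The outgroup has state '-' for every character, so '+' is the derived state throughout.
All ingroup taxa share the derived state '+' for I; it defines the ingroup but does not resolve relationships within it.
II: derived state '+' in Bryooma, Lithilis, and Pachyinus only — synapomorphy for {Bryooma, Lithilis, Pachyinus}.
III: derived state '+' in Bryooma and Pachyinus only — synapomorphy for {Bryooma, Pachyinus}.
IV (derived state '+') is shared by Bryooma, Haliensis, Lithilis, and Pachyinus — a synapomorphy uniting that clade.
V (state '+') occurs in Bryooma and Haliensis but conflicts with the nesting implied by the other characters — most parsimoniously interpreted as homoplasy.
Most parsimonious ingroup topology: ((Haliensis,(Lithilis,(Pachyinus,Bryooma))),Rhizella).
Pachyinus and Bryooma form a cherry on this tree, so they are sister taxa.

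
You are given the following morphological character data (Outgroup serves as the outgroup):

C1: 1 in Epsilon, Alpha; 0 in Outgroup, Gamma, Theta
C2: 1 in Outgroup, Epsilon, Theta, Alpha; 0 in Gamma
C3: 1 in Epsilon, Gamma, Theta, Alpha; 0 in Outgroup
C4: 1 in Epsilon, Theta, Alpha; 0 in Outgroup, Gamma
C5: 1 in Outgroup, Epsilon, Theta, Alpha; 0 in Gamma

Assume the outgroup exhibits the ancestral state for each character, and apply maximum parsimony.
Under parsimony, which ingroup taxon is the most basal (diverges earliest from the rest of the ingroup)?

Character polarity is set by the outgroup: the derived state is whichever differs from the outgroup's state, so for C2, C5 the derived state is '0', and for the remaining characters it is '1'.
C1: derived state '1' in Alpha and Epsilon only — synapomorphy for {Alpha, Epsilon}.
C2: derived state '0' in Gamma only — an autapomorphy, so it tells us nothing about relationships among taxa.
All ingroup taxa share the derived state '1' for C3; it defines the ingroup but does not resolve relationships within it.
C4 (derived state '1') is shared by Alpha, Epsilon, and Theta — a synapomorphy uniting that clade.
C5: derived state '0' in Gamma only — an autapomorphy, so it tells us nothing about relationships among taxa.
Most parsimonious ingroup topology: (((Epsilon,Alpha),Theta),Gamma).
Gamma is sister to the clade containing all other ingroup taxa, so it is the earliest-diverging (most basal) ingroup lineage.

Gamma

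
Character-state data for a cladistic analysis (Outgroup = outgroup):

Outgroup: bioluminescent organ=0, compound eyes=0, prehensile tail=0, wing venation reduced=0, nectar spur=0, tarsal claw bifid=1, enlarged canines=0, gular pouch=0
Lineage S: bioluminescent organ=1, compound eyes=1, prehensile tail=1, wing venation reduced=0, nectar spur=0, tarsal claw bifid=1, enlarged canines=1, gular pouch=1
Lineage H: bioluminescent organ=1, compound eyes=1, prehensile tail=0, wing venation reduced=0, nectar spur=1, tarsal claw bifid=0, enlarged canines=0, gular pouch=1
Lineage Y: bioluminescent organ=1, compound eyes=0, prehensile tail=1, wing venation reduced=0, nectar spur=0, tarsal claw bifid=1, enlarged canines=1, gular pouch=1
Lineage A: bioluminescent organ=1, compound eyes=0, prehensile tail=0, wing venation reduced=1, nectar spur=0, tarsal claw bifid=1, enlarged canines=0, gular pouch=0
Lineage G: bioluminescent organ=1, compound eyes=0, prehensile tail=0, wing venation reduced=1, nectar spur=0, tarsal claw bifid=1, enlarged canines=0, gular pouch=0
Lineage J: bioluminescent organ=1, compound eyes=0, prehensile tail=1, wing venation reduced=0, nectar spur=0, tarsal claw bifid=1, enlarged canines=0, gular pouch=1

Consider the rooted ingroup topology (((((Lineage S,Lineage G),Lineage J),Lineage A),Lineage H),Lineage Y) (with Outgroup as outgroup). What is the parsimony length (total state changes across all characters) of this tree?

15

Map each character onto (((((Lineage S,Lineage G),Lineage J),Lineage A),Lineage H),Lineage Y) (rooted by Outgroup) and count the minimum state changes it requires (Fitch parsimony):
bioluminescent organ: 1; compound eyes: 2; prehensile tail: 3; wing venation reduced: 2; nectar spur: 1; tarsal claw bifid: 1; enlarged canines: 2; gular pouch: 3.
Total tree length = 15.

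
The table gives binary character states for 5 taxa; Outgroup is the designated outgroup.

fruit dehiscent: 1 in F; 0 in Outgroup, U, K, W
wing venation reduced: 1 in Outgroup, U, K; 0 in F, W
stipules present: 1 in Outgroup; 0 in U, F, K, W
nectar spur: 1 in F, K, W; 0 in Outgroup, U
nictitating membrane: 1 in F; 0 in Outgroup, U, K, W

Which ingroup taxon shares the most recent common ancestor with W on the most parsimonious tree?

Character polarity is set by the outgroup: the derived state is whichever differs from the outgroup's state, so for wing venation reduced, stipules present the derived state is '0', and for the remaining characters it is '1'.
fruit dehiscent: derived state '1' in F only — an autapomorphy, so it tells us nothing about relationships among taxa.
Only F and W show the derived state '0' for wing venation reduced, supporting them as a clade.
All ingroup taxa share the derived state '0' for stipules present; it defines the ingroup but does not resolve relationships within it.
nectar spur (derived state '1') is shared by F, K, and W — a synapomorphy uniting that clade.
nictitating membrane: derived state '1' in F only — an autapomorphy, so it tells us nothing about relationships among taxa.
Most parsimonious ingroup topology: (U,((F,W),K)).
W and F form a cherry on this tree, so they are sister taxa.

F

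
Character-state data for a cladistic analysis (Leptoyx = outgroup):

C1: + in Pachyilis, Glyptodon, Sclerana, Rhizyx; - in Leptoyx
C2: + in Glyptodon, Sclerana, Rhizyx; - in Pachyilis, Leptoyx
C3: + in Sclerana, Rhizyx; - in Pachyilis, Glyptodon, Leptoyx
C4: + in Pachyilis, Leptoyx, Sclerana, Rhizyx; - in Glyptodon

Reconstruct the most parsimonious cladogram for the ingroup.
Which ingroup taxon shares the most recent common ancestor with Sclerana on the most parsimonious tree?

Rhizyx

Character polarity is set by the outgroup: the derived state is whichever differs from the outgroup's state, so for C4 the derived state is '-', and for the remaining characters it is '+'.
C1 (derived state '+') is shared by all ingroup taxa — unites the whole ingroup.
C2: derived state '+' in Glyptodon, Rhizyx, and Sclerana only — synapomorphy for {Glyptodon, Rhizyx, Sclerana}.
C3: derived state '+' in Rhizyx and Sclerana only — synapomorphy for {Rhizyx, Sclerana}.
C4 (derived state '-') is unique to Glyptodon (autapomorphy; uninformative for grouping).
Most parsimonious ingroup topology: (((Sclerana,Rhizyx),Glyptodon),Pachyilis).
Sclerana and Rhizyx form a cherry on this tree, so they are sister taxa.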